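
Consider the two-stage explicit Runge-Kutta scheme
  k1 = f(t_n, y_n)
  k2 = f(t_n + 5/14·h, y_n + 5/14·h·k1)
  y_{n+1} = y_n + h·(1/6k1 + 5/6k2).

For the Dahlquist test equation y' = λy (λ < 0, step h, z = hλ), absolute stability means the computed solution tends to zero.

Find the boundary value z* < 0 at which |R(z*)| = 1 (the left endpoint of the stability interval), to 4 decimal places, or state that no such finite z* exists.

left endpoint -3.3600.

Set f=λy, z=hλ:
  k1=λy_n ⇒ h·k1=z·y_n;  k2=λ(1+5/14z)y_n ⇒ h·k2=z(1+5/14z)y_n
  y_{n+1}/y_n = 1 + 1/6z + 5/6z(1+5/14z) = 1 + z + 25/84z²
  Hence R(z) = 1 + z + 25/84z².

Boundary: |R(x)|=1, x<0.
x=-1.21: |R|=0.2257
R=1: x+25/84x²=0 ⇒ x=−84/25=-3.3600; min R=1−1/(4·25/84)=0.1600>−1
Confirm numerically:
  x=-3.216: |R|=0.86217 <1
  x=-2.761: |R|=0.50779 <1
  x=-1.884: |R|=0.17239 <1
  x=-3.843: |R|=1.55243 >1
  x=-3.786: |R|=1.48001 >1
  x=-3.392: |R|=1.03230 >1
Stable set (-3.3600, 0).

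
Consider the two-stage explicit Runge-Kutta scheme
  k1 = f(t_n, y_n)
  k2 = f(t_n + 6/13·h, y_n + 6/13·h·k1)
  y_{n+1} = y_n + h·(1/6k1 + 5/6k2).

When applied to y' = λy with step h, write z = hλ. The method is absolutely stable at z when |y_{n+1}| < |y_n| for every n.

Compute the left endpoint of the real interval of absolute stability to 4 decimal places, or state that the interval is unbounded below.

left endpoint -2.6000.

Set f=λy, z=hλ:
  k1=λy_n ⇒ h·k1=z·y_n;  k2=λ(1+6/13z)y_n ⇒ h·k2=z(1+6/13z)y_n
  y_{n+1}/y_n = 1 + 1/6z + 5/6z(1+6/13z) = 1 + z + 5/13z²
  Hence R(z) = 1 + z + 5/13z².

Boundary: |R(x)|=1, x<0.
x=-1.1: |R|=0.3654
R=1: x+5/13x²=0 ⇒ x=−13/5=-2.6000; min R=1−1/(4·5/13)=0.3500>−1
Confirm numerically:
  x=-2.305: |R|=0.73847 <1
  x=-2.267: |R|=0.70965 <1
  x=-1.836: |R|=0.46050 <1
  x=-1.370: |R|=0.35188 <1
  x=-3.191: |R|=1.72534 >1
  x=-3.087: |R|=1.57822 >1
  x=-2.850: |R|=1.27404 >1
Stable set (-2.6000, 0).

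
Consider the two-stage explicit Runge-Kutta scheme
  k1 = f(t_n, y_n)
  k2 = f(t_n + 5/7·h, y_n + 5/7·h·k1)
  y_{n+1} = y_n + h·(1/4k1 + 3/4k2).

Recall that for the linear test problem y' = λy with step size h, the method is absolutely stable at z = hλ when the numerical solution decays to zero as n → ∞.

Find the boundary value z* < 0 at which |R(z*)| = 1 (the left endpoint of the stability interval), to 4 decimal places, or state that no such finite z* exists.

left endpoint -1.8667.

Set f=λy, z=hλ:
  k1=λy_n ⇒ h·k1=z·y_n;  k2=λ(1+5/7z)y_n ⇒ h·k2=z(1+5/7z)y_n
  y_{n+1}/y_n = 1 + 1/4z + 3/4z(1+5/7z) = 1 + z + 15/28z²
  R(z) = 1 + z + 15/28z².

Find x<0 with |R(x)|<1.
x=-0.35: |R|=0.7156
R=1: x+15/28x²=0 ⇒ x=−28/15=-1.8667; min R=1−1/(4·15/28)=0.5333>−1
Confirm numerically:
  x=-1.683: |R|=0.83440 <1
  x=-1.490: |R|=0.69934 <1
  x=-0.778: |R|=0.54626 <1
  x=-2.365: |R|=1.63137 >1
  x=-2.039: |R|=1.18824 >1
So |R|<1 on (-1.8667, 0).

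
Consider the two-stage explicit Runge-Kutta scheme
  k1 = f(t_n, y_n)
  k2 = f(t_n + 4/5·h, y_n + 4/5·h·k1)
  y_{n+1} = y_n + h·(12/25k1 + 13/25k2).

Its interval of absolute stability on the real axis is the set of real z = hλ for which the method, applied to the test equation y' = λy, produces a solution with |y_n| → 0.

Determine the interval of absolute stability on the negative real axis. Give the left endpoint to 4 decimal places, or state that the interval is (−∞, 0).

On y'=λy, z=hλ:
  k1=λy_n ⇒ h·k1=z·y_n;  k2=λ(1+4/5z)y_n ⇒ h·k2=z(1+4/5z)y_n
  y_{n+1}/y_n = 1 + 12/25z + 13/25z(1+4/5z) = 1 + z + 52/125z²
  ⇒ R(z) = 1 + z + 52/125z².

Need |R(x)|<1, x<0.
x=-1.28: |R|=0.4016
R=1: x+52/125x²=0 ⇒ x=−125/52=-2.4038; min R=1−1/(4·52/125)=0.3990>−1
Confirm numerically:
  x=-2.127: |R|=0.75504 <1
  x=-1.342: |R|=0.40720 <1
  x=-0.980: |R|=0.41953 <1
  x=-0.963: |R|=0.42279 <1
  x=-2.598: |R|=1.20984 >1
  x=-2.580: |R|=1.18906 >1
Interval (-2.4038, 0).

(-2.4038, 0).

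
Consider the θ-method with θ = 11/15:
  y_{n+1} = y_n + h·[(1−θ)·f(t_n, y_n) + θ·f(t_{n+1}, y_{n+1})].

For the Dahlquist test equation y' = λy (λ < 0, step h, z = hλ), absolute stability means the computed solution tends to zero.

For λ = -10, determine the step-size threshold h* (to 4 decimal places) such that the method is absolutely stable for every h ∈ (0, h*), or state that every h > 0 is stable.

On y'=λy, z=hλ:
  y_{n+1} = y_n + z·[4/15·y_n + 11/15·y_{n+1}] ⇒ (1 − 11/15z)y_{n+1} = (1 + 4/15z)y_n
  R(z) = (1 + 4/15z)/(1 − 11/15z).

Solve |R(x)|<1 on ℝ⁻.
x=-0.85: |R|=0.4764
x=-2: |R|=0.1892
x=-10: |R|=0.2000
x=-100: |R|=0.3453
θ=11/15≥1/2 ⇒ |1+4/15x|<|1−11/15x| ∀x<0 ⇒ stable on all of ℝ⁻.

interval (−∞, 0). Any h>0 works for λ=-10.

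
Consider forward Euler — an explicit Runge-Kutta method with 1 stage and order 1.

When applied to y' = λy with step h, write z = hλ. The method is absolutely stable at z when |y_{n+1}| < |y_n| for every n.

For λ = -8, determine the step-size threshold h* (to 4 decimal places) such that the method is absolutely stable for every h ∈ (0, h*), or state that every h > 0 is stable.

On y'=λy, z=hλ:
  order 1, 1-stage ⇒ R(z)=1+z
  (e.g. R(-0.46)=0.54000, |R|=0.54000)

Find x<0 with |R(x)|<1.
x=-0.46: |R|=0.5400
|R(-1.7)|=0.7000 |R(-1.53)|=0.5300 |R(-0.72)|=0.2800
Bisect:
  x_lo=-2.5430 |R|=1.5430  x_hi=-0.1295 |R|=0.8705
  mid=-1.33626 |R|=0.33626 →hi
  mid=-1.93964 |R|=0.93964 →hi
  mid=-2.24134 |R|=1.24134 →lo
  mid=-2.09049 |R|=1.09049 →lo
  mid=-2.01507 |R|=1.01507 →lo
  mid=-1.97736 |R|=0.97736 →hi
  mid=-1.99621 |R|=0.99621 →hi
  ...
  [-2.00004,-1.99990] ⇒ x*=-2.0000
Interval (-2.0000, 0).

(-2.0000,0); λ=-8 ⇒ h* = 0.2500.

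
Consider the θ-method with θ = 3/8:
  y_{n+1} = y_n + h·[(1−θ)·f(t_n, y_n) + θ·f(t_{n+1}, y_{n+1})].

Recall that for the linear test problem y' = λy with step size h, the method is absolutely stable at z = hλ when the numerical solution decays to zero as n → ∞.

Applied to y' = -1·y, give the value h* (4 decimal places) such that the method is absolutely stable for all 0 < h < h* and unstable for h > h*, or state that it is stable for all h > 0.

Set f=λy, z=hλ:
  y_{n+1} = y_n + z·[5/8·y_n + 3/8·y_{n+1}] ⇒ (1 − 3/8z)y_{n+1} = (1 + 5/8z)y_n
  ⇒ R(z) = (1 + 5/8z)/(1 − 3/8z).

Find x<0 with |R(x)|<1.
x=-1.59: |R|=0.0039
R=−1: 1+5/8x = −1+3/8x ⇒ -1/4x=2 ⇒ x=2/(-1/4)=-8.0000
Confirm numerically:
  x=-5.248: |R|=0.76819 <1
  x=-5.155: |R|=0.75751 <1
  x=-4.265: |R|=0.64078 <1
  x=-8.283: |R|=1.01723 >1
  x=-8.218: |R|=1.01335 >1
Interval (-8.0000, 0).

(-8.0000,0); λ=-1 ⇒ h* = (8)/1 = 8.0000.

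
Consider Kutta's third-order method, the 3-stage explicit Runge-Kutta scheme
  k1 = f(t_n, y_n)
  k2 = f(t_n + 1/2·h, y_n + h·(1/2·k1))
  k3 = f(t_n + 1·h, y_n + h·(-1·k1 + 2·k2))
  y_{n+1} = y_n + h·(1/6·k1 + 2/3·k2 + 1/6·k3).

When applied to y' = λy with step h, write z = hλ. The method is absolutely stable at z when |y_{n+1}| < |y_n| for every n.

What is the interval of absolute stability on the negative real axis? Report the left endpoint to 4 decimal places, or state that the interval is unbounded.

z∈(-2.5127,0).

With y'=λy (z=hλ):
  order 3, 3-stage ⇒ R(z)=1+z+z^2/2+z^3/6
  (e.g. R(-1.08)=0.29325, |R|=0.29325)

Boundary: |R(x)|=1, x<0.
x=-1.08: |R|=0.2932
|R(-2.76)|=1.4553 |R(-2.65)|=1.2404 |R(-2.43)|=0.8690
Bisect:
  x_lo=-3.0435 |R|=2.1106  x_hi=-0.3260 |R|=0.7213
  mid=-1.68474 |R|=0.06255 →hi
  mid=-2.36410 |R|=0.77177 →hi
  mid=-2.70378 |R|=1.34287 →lo
  mid=-2.53394 |R|=1.03519 →lo
  mid=-2.44902 |R|=0.89825 →hi
  mid=-2.49148 |R|=0.96538 →hi
  mid=-2.51271 |R|=0.99994 →hi
  mid=-2.52333 |R|=1.01748 →lo
  mid=-2.51802 |R|=1.00869 →lo
  mid=-2.51537 |R|=1.00431 →lo
  ...
  [-2.51288,-2.51271] ⇒ x*=-2.5127
Stable set (-2.5127, 0).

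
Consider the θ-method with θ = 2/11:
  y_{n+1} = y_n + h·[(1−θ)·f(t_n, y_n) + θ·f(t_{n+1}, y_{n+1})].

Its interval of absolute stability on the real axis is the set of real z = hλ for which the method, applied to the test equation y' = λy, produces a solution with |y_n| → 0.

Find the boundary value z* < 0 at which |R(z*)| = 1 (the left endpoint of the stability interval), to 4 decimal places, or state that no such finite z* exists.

On y'=λy, z=hλ:
  y_{n+1} = y_n + z·[9/11·y_n + 2/11·y_{n+1}] ⇒ (1 − 2/11z)y_{n+1} = (1 + 9/11z)y_n
  R(z) = (1 + 9/11z)/(1 − 2/11z).

Solve |R(x)|<1 on ℝ⁻.
x=-1.79: |R|=0.3505
R=−1: 1+9/11x = −1+2/11x ⇒ -7/11x=2 ⇒ x=2/(-7/11)=-3.1429
Confirm numerically:
  x=-2.007: |R|=0.47043 <1
  x=-1.434: |R|=0.13744 <1
  x=-1.304: |R|=0.05409 <1
  x=-3.589: |R|=1.17180 >1
  x=-3.383: |R|=1.09462 >1
  x=-3.253: |R|=1.04404 >1
Interval (-3.1429, 0).

z* = -3.1429.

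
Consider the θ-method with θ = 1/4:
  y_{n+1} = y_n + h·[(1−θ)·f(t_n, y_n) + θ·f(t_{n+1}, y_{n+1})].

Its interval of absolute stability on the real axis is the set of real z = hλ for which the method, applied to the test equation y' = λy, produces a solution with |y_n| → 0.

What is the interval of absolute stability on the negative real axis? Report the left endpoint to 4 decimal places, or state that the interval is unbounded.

z∈(-4.0000,0).

On y'=λy, z=hλ:
  y_{n+1} = y_n + z·[3/4·y_n + 1/4·y_{n+1}] ⇒ (1 − 1/4z)y_{n+1} = (1 + 3/4z)y_n
  Hence R(z) = (1 + 3/4z)/(1 − 1/4z).

Need |R(x)|<1, x<0.
x=-0.84: |R|=0.3058
R=−1: 1+3/4x = −1+1/4x ⇒ -1/2x=2 ⇒ x=2/(-1/2)=-4.0000
Confirm numerically:
  x=-3.198: |R|=0.77716 <1
  x=-2.759: |R|=0.63279 <1
  x=-2.732: |R|=0.62329 <1
  x=-2.400: |R|=0.50000 <1
  x=-4.303: |R|=1.07299 >1
  x=-4.282: |R|=1.06810 >1
So |R|<1 on (-4.0000, 0).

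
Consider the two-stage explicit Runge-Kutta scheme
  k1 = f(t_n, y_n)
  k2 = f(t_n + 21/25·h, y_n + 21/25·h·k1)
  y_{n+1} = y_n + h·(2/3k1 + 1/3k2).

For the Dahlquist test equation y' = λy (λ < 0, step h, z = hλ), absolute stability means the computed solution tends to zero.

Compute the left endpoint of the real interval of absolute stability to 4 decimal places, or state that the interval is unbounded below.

Set f=λy, z=hλ:
  k1=λy_n ⇒ h·k1=z·y_n;  k2=λ(1+21/25z)y_n ⇒ h·k2=z(1+21/25z)y_n
  y_{n+1}/y_n = 1 + 2/3z + 1/3z(1+21/25z) = 1 + z + 7/25z²
  ⇒ R(z) = 1 + z + 7/25z².

Find x<0 with |R(x)|<1.
x=-1.58: |R|=0.1190
R=1: x+7/25x²=0 ⇒ x=−25/7=-3.5714; min R=1−1/(4·7/25)=0.1071>−1
Confirm numerically:
  x=-3.109: |R|=0.59745 <1
  x=-2.772: |R|=0.37952 <1
  x=-2.575: |R|=0.28158 <1
  x=-2.246: |R|=0.16646 <1
  x=-4.101: |R|=1.60810 >1
  x=-3.752: |R|=1.18970 >1
Interval (-3.5714, 0).

z* = -3.5714.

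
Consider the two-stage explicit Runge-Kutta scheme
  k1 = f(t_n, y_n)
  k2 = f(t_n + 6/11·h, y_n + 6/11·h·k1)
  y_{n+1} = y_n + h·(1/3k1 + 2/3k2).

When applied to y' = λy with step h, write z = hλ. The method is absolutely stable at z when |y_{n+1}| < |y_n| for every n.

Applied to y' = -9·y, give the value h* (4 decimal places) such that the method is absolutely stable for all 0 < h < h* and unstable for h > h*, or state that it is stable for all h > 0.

(-2.7500,0); λ=-9 ⇒ h* = (11/4)/9 = 0.3056.

Test eqn y'=λy, z=hλ:
  k1=λy_n ⇒ h·k1=z·y_n;  k2=λ(1+6/11z)y_n ⇒ h·k2=z(1+6/11z)y_n
  y_{n+1}/y_n = 1 + 1/3z + 2/3z(1+6/11z) = 1 + z + 4/11z²
  Hence R(z) = 1 + z + 4/11z².

Boundary: |R(x)|=1, x<0.
x=-0.93: |R|=0.3845
R=1: x+4/11x²=0 ⇒ x=−11/4=-2.7500; min R=1−1/(4·4/11)=0.3125>−1
Confirm numerically:
  x=-1.907: |R|=0.41542 <1
  x=-1.818: |R|=0.38386 <1
  x=-1.714: |R|=0.35429 <1
  x=-1.554: |R|=0.32415 <1
  x=-3.327: |R|=1.69807 >1
  x=-3.116: |R|=1.41471 >1
  x=-3.047: |R|=1.32908 >1
Stable set (-2.7500, 0).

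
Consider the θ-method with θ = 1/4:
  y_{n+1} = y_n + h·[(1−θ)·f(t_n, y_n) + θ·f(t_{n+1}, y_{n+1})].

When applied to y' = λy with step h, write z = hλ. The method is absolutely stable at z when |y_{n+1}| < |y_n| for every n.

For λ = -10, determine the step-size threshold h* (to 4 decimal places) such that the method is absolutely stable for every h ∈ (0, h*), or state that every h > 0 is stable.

With y'=λy (z=hλ):
  y_{n+1} = y_n + z·[3/4·y_n + 1/4·y_{n+1}] ⇒ (1 − 1/4z)y_{n+1} = (1 + 3/4z)y_n
  R(z) = (1 + 3/4z)/(1 − 1/4z).

Boundary: |R(x)|=1, x<0.
x=-1.44: |R|=0.0588
R=−1: 1+3/4x = −1+1/4x ⇒ -1/2x=2 ⇒ x=2/(-1/2)=-4.0000
Confirm numerically:
  x=-3.516: |R|=0.87121 <1
  x=-2.977: |R|=0.70675 <1
  x=-2.678: |R|=0.60407 <1
  x=-2.158: |R|=0.40175 <1
  x=-4.599: |R|=1.13932 >1
  x=-4.471: |R|=1.11120 >1
  x=-4.370: |R|=1.08841 >1
Interval (-4.0000, 0).

(-4.0000,0); λ=-10 ⇒ h* = (4)/10 = 0.4000.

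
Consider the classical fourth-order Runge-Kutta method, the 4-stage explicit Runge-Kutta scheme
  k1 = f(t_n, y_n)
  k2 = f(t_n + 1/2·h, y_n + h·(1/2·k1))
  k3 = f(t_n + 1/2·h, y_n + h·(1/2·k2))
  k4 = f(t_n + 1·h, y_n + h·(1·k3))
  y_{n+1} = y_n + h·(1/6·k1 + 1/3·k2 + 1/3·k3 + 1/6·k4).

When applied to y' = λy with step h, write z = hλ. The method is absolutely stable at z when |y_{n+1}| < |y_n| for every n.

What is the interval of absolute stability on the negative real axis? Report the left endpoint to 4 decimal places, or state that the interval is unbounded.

With y'=λy (z=hλ):
  order 4, 4-stage ⇒ R(z)=1+z+z^2/2+z^3/6+z^4/24
  (e.g. R(-0.36)=0.69772, |R|=0.69772)

Boundary: |R(x)|=1, x<0.
x=-0.36: |R|=0.6977
|R(-1.95)|=0.3179 |R(-1.25)|=0.3075 |R(-0.98)|=0.3818
Bisect:
  x_lo=-3.1160 |R|=1.6244  x_hi=-0.1787 |R|=0.8364
  mid=-1.64736 |R|=0.27130 →hi
  mid=-2.38170 |R|=0.54357 →hi
  mid=-2.74887 |R|=0.94645 →hi
  mid=-2.93245 |R|=1.24550 →lo
  mid=-2.84066 |R|=1.08673 →lo
  mid=-2.79476 |R|=1.01437 →lo
  mid=-2.77181 |R|=0.97987 →hi
  mid=-2.78329 |R|=0.99698 →hi
  ...
  [-2.78544,-2.78526] ⇒ x*=-2.7853
Interval (-2.7853, 0).

z∈(-2.7853,0).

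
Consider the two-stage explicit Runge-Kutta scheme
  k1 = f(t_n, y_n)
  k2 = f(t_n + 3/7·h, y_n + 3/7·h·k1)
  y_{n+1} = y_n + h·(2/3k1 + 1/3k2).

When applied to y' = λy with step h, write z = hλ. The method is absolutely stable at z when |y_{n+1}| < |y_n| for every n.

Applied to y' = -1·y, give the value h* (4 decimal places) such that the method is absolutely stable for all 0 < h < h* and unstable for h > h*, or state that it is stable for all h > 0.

Test eqn y'=λy, z=hλ:
  k1=λy_n ⇒ h·k1=z·y_n;  k2=λ(1+3/7z)y_n ⇒ h·k2=z(1+3/7z)y_n
  y_{n+1}/y_n = 1 + 2/3z + 1/3z(1+3/7z) = 1 + z + 1/7z²
  R(z) = 1 + z + 1/7z².

Need |R(x)|<1, x<0.
x=-0.88: |R|=0.2306
R=1: x+1/7x²=0 ⇒ x=−7=-7.0000; min R=1−1/(4·1/7)=-0.7500>−1
Confirm numerically:
  x=-6.606: |R|=0.62818 <1
  x=-6.253: |R|=0.33272 <1
  x=-4.945: |R|=0.45171 <1
  x=-3.749: |R|=0.74114 <1
  x=-7.483: |R|=1.51633 >1
  x=-7.116: |R|=1.11792 >1
  x=-7.072: |R|=1.07274 >1
Stable set (-7.0000, 0).

(-7.0000,0); λ=-1 ⇒ h* = (7)/1 = 7.0000.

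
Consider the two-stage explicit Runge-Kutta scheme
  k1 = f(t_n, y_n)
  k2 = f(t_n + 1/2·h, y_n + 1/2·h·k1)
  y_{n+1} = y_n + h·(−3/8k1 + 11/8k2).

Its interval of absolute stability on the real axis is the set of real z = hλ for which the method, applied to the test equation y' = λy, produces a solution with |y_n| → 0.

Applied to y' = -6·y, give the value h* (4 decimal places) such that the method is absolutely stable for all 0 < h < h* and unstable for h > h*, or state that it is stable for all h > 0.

(-1.4545,0); λ=-6 ⇒ h* = (16/11)/6 = 0.2424.

On y'=λy, z=hλ:
  k1=λy_n ⇒ h·k1=z·y_n;  k2=λ(1+1/2z)y_n ⇒ h·k2=z(1+1/2z)y_n
  y_{n+1}/y_n = 1 − 3/8z + 11/8z(1+1/2z) = 1 + z + 11/16z²
  Hence R(z) = 1 + z + 11/16z².

Find x<0 with |R(x)|<1.
x=-1.05: |R|=0.7080
R=1: x+11/16x²=0 ⇒ x=−16/11=-1.4545; min R=1−1/(4·11/16)=0.6364>−1
Confirm numerically:
  x=-1.410: |R|=0.95682 <1
  x=-1.105: |R|=0.73445 <1
  x=-0.895: |R|=0.65570 <1
  x=-1.990: |R|=1.73257 >1
  x=-1.601: |R|=1.16120 >1
  x=-1.475: |R|=1.02074 >1
Interval (-1.4545, 0).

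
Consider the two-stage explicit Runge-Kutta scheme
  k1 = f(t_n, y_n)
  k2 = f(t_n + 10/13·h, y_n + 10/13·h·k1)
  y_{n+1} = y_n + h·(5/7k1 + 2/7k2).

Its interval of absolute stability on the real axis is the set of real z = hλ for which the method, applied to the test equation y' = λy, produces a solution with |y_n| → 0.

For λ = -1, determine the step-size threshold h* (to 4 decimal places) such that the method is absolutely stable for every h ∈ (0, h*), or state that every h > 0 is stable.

Set f=λy, z=hλ:
  k1=λy_n ⇒ h·k1=z·y_n;  k2=λ(1+10/13z)y_n ⇒ h·k2=z(1+10/13z)y_n
  y_{n+1}/y_n = 1 + 5/7z + 2/7z(1+10/13z) = 1 + z + 20/91z²
  R(z) = 1 + z + 20/91z².

Need |R(x)|<1, x<0.
x=-0.59: |R|=0.4865
R=1: x+20/91x²=0 ⇒ x=−91/20=-4.5500; min R=1−1/(4·20/91)=-0.1375>−1
Confirm numerically:
  x=-3.829: |R|=0.39325 <1
  x=-3.434: |R|=0.15773 <1
  x=-1.910: |R|=0.10822 <1
  x=-4.960: |R|=1.44695 >1
  x=-4.647: |R|=1.09907 >1
Interval (-4.5500, 0).

(-4.5500,0); λ=-1 ⇒ h* = (91/20)/1 = 4.5500.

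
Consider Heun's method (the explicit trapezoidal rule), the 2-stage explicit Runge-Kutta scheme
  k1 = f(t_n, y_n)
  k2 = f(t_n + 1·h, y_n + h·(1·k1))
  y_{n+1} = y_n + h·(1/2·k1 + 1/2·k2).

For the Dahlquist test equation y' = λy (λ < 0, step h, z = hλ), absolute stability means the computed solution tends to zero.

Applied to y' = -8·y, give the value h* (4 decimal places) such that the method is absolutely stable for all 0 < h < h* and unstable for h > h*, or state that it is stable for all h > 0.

(-2.0000,0); λ=-8 ⇒ h* = 0.2500.

With y'=λy (z=hλ):
  order 2, 2-stage ⇒ R(z)=1+z+z^2/2
  (e.g. R(-1.73)=0.76645, |R|=0.76645)

Boundary: |R(x)|=1, x<0.
x=-1.73: |R|=0.7664
|R(-0.85)|=0.5112 |R(-0.71)|=0.5421 |R(-0.65)|=0.5613
Bisect:
  x_lo=-2.7788 |R|=2.0821  x_hi=-0.2843 |R|=0.7561
  mid=-1.53156 |R|=0.64128 →hi
  mid=-2.15520 |R|=1.16725 →lo
  mid=-1.84338 |R|=0.85564 →hi
  mid=-1.99929 |R|=0.99929 →hi
  mid=-2.07725 |R|=1.08023 →lo
  mid=-2.03827 |R|=1.03900 →lo
  mid=-2.01878 |R|=1.01896 →lo
  mid=-2.00904 |R|=1.00908 →lo
  ...
  [-2.00005,-1.99990] ⇒ x*=-2.0000
Stable set (-2.0000, 0).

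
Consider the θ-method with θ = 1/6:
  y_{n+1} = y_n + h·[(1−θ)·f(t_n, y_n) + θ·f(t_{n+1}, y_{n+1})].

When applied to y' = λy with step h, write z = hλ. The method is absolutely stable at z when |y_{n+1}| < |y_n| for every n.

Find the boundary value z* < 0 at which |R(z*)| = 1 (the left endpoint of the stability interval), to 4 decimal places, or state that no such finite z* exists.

On y'=λy, z=hλ:
  y_{n+1} = y_n + z·[5/6·y_n + 1/6·y_{n+1}] ⇒ (1 − 1/6z)y_{n+1} = (1 + 5/6z)y_n
  so R(z) = (1 + 5/6z)/(1 − 1/6z).

Boundary: |R(x)|=1, x<0.
x=-0.4: |R|=0.6250
R=−1: 1+5/6x = −1+1/6x ⇒ -2/3x=2 ⇒ x=2/(-2/3)=-3.0000
Confirm numerically:
  x=-2.721: |R|=0.87203 <1
  x=-1.902: |R|=0.44419 <1
  x=-1.632: |R|=0.28302 <1
  x=-1.398: |R|=0.13382 <1
  x=-3.271: |R|=1.11692 >1
  x=-3.262: |R|=1.11315 >1
  x=-3.105: |R|=1.04613 >1
Interval (-3.0000, 0).

left endpoint -3.0000.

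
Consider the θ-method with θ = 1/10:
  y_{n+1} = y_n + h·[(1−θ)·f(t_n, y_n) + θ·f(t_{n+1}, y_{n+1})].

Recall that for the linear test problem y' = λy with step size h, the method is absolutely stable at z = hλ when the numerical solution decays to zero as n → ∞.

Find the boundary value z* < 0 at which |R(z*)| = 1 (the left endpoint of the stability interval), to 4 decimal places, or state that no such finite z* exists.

On y'=λy, z=hλ:
  y_{n+1} = y_n + z·[9/10·y_n + 1/10·y_{n+1}] ⇒ (1 − 1/10z)y_{n+1} = (1 + 9/10z)y_n
  R(z) = (1 + 9/10z)/(1 − 1/10z).

Find x<0 with |R(x)|<1.
x=-0.45: |R|=0.5694
R=−1: 1+9/10x = −1+1/10x ⇒ -4/5x=2 ⇒ x=2/(-4/5)=-2.5000
Confirm numerically:
  x=-2.416: |R|=0.94588 <1
  x=-2.369: |R|=0.91527 <1
  x=-1.997: |R|=0.66458 <1
  x=-1.675: |R|=0.43469 <1
  x=-3.094: |R|=1.36291 >1
  x=-2.804: |R|=1.18994 >1
  x=-2.647: |R|=1.09299 >1
Interval (-2.5000, 0).

z* = -2.5000.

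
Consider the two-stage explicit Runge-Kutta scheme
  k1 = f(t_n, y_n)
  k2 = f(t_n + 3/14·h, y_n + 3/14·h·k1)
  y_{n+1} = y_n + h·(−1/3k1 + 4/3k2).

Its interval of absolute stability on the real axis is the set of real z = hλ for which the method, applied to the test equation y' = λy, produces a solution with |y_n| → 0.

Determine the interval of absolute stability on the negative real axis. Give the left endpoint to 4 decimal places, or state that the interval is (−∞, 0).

z∈(-3.5000,0).

With y'=λy (z=hλ):
  k1=λy_n ⇒ h·k1=z·y_n;  k2=λ(1+3/14z)y_n ⇒ h·k2=z(1+3/14z)y_n
  y_{n+1}/y_n = 1 − 1/3z + 4/3z(1+3/14z) = 1 + z + 2/7z²
  so R(z) = 1 + z + 2/7z².

Boundary: |R(x)|=1, x<0.
x=-1.62: |R|=0.1298
R=1: x+2/7x²=0 ⇒ x=−7/2=-3.5000; min R=1−1/(4·2/7)=0.1250>−1
Confirm numerically:
  x=-3.152: |R|=0.68660 <1
  x=-2.192: |R|=0.18082 <1
  x=-1.912: |R|=0.13250 <1
  x=-4.016: |R|=1.59207 >1
  x=-3.969: |R|=1.53185 >1
  x=-3.936: |R|=1.49031 >1
Stable set (-3.5000, 0).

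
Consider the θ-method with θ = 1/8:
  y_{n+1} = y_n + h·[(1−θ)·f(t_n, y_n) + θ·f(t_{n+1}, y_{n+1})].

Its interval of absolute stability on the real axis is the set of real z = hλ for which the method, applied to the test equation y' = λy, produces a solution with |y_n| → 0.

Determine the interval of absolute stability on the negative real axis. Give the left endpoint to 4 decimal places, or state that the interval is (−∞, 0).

z∈(-2.6667,0).

Set f=λy, z=hλ:
  y_{n+1} = y_n + z·[7/8·y_n + 1/8·y_{n+1}] ⇒ (1 − 1/8z)y_{n+1} = (1 + 7/8z)y_n
  Hence R(z) = (1 + 7/8z)/(1 − 1/8z).

Boundary: |R(x)|=1, x<0.
x=-1.57: |R|=0.3124
R=−1: 1+7/8x = −1+1/8x ⇒ -3/4x=2 ⇒ x=2/(-3/4)=-2.6667
Confirm numerically:
  x=-2.161: |R|=0.70141 <1
  x=-1.631: |R|=0.35479 <1
  x=-1.442: |R|=0.22178 <1
  x=-1.105: |R|=0.02910 <1
  x=-3.189: |R|=1.28010 >1
  x=-3.007: |R|=1.18552 >1
Interval (-2.6667, 0).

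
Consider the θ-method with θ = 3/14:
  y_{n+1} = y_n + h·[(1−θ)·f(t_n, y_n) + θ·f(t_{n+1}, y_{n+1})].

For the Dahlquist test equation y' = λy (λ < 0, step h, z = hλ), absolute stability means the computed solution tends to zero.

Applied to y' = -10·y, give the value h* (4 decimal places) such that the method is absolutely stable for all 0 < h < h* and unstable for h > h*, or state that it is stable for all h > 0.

Test eqn y'=λy, z=hλ:
  y_{n+1} = y_n + z·[11/14·y_n + 3/14·y_{n+1}] ⇒ (1 − 3/14z)y_{n+1} = (1 + 11/14z)y_n
  ⇒ R(z) = (1 + 11/14z)/(1 − 3/14z).

Boundary: |R(x)|=1, x<0.
x=-1.65: |R|=0.2190
R=−1: 1+11/14x = −1+3/14x ⇒ -4/7x=2 ⇒ x=2/(-4/7)=-3.5000
Confirm numerically:
  x=-3.378: |R|=0.95956 <1
  x=-2.893: |R|=0.78588 <1
  x=-2.183: |R|=0.48727 <1
  x=-1.462: |R|=0.11324 <1
  x=-3.815: |R|=1.09904 >1
  x=-3.710: |R|=1.06685 >1
Stable set (-3.5000, 0).

(-3.5000,0); λ=-10 ⇒ h* = (7/2)/10 = 0.3500.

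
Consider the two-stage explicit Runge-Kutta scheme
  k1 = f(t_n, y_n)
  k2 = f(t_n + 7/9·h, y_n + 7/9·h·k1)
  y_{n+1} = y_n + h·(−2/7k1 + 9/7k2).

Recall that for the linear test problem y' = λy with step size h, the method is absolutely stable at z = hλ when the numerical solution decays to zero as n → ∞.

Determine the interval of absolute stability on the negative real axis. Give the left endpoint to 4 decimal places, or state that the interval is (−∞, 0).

(-1.0000, 0).

With y'=λy (z=hλ):
  k1=λy_n ⇒ h·k1=z·y_n;  k2=λ(1+7/9z)y_n ⇒ h·k2=z(1+7/9z)y_n
  y_{n+1}/y_n = 1 − 2/7z + 9/7z(1+7/9z) = 1 + z + z²
  so R(z) = 1 + z + z².

Solve |R(x)|<1 on ℝ⁻.
x=-1.17: |R|=1.1989
R=1: x+1x²=0 ⇒ x=−1=-1.0000; min R=1−1/(4·1)=0.7500>−1
Confirm numerically:
  x=-0.924: |R|=0.92978 <1
  x=-0.759: |R|=0.81708 <1
  x=-0.564: |R|=0.75410 <1
  x=-1.509: |R|=1.76808 >1
  x=-1.162: |R|=1.18824 >1
Stable set (-1.0000, 0).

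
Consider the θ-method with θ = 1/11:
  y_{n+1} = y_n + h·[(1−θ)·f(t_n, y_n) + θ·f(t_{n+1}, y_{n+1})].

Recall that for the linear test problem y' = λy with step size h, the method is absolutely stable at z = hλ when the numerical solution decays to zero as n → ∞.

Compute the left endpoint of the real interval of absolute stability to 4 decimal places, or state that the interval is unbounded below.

left endpoint -2.4444.

On y'=λy, z=hλ:
  y_{n+1} = y_n + z·[10/11·y_n + 1/11·y_{n+1}] ⇒ (1 − 1/11z)y_{n+1} = (1 + 10/11z)y_n
  Hence R(z) = (1 + 10/11z)/(1 − 1/11z).

Find x<0 with |R(x)|<1.
x=-1.47: |R|=0.2967
R=−1: 1+10/11x = −1+1/11x ⇒ -9/11x=2 ⇒ x=2/(-9/11)=-2.4444
Confirm numerically:
  x=-2.212: |R|=0.84166 <1
  x=-1.698: |R|=0.47094 <1
  x=-1.421: |R|=0.25843 <1
  x=-2.950: |R|=1.32616 >1
  x=-2.672: |R|=1.14980 >1
Stable set (-2.4444, 0).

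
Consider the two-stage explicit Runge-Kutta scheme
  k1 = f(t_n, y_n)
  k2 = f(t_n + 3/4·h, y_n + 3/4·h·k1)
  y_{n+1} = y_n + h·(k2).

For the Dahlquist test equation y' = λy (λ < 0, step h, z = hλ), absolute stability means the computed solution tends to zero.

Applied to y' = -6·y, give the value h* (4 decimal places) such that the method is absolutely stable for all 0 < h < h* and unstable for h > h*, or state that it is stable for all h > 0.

(-1.3333,0); λ=-6 ⇒ h* = (4/3)/6 = 0.2222.

Test eqn y'=λy, z=hλ:
  k1=λy_n ⇒ h·k1=z·y_n;  k2=λ(1+3/4z)y_n ⇒ h·k2=z(1+3/4z)y_n
  y_{n+1}/y_n = 1 + z(1+3/4z) = 1 + z + 3/4z²
  R(z) = 1 + z + 3/4z².

Boundary: |R(x)|=1, x<0.
x=-1.41: |R|=1.0811
R=1: x+3/4x²=0 ⇒ x=−4/3=-1.3333; min R=1−1/(4·3/4)=0.6667>−1
Confirm numerically:
  x=-1.138: |R|=0.83328 <1
  x=-0.953: |R|=0.72816 <1
  x=-0.911: |R|=0.71144 <1
  x=-1.880: |R|=1.77080 >1
  x=-1.700: |R|=1.46750 >1
  x=-1.430: |R|=1.10367 >1
So |R|<1 on (-1.3333, 0).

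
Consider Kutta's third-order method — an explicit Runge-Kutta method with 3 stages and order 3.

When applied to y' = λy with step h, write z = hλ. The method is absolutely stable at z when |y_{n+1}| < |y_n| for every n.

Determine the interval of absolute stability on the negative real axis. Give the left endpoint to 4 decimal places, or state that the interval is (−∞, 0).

With y'=λy (z=hλ):
  order 3, 3-stage ⇒ R(z)=1+z+z^2/2+z^3/6
  (e.g. R(-0.69)=0.49330, |R|=0.49330)

Solve |R(x)|<1 on ℝ⁻.
x=-0.69: |R|=0.4933
|R(-2.59)|=1.1316 |R(-2.06)|=0.3952 |R(-1.53)|=0.0435
Bisect:
  x_lo=-3.1976 |R|=2.5344  x_hi=-0.3393 |R|=0.7118
  mid=-1.76845 |R|=0.12652 →hi
  mid=-2.48304 |R|=0.95182 →hi
  mid=-2.84034 |R|=1.62565 →lo
  mid=-2.66169 |R|=1.26222 →lo
  mid=-2.57237 |R|=1.10075 →lo
  mid=-2.52770 |R|=1.02476 →lo
  mid=-2.50537 |R|=0.98792 →hi
  mid=-2.51654 |R|=1.00625 →lo
  ...
  [-2.51287,-2.51270] ⇒ x*=-2.5127
So |R|<1 on (-2.5127, 0).

z∈(-2.5127,0).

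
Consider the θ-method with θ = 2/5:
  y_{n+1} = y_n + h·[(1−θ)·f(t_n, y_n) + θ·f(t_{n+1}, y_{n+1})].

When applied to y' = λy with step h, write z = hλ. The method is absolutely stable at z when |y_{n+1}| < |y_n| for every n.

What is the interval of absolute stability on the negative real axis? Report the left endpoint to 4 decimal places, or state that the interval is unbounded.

z∈(-10.0000,0).

With y'=λy (z=hλ):
  y_{n+1} = y_n + z·[3/5·y_n + 2/5·y_{n+1}] ⇒ (1 − 2/5z)y_{n+1} = (1 + 3/5z)y_n
  Hence R(z) = (1 + 3/5z)/(1 − 2/5z).

Need |R(x)|<1, x<0.
x=-0.32: |R|=0.7163
R=−1: 1+3/5x = −1+2/5x ⇒ -1/5x=2 ⇒ x=2/(-1/5)=-10.0000
Confirm numerically:
  x=-8.293: |R|=0.92092 <1
  x=-4.735: |R|=0.63614 <1
  x=-4.669: |R|=0.62819 <1
  x=-10.562: |R|=1.02151 >1
  x=-10.372: |R|=1.01445 >1
  x=-10.360: |R|=1.01400 >1
So |R|<1 on (-10.0000, 0).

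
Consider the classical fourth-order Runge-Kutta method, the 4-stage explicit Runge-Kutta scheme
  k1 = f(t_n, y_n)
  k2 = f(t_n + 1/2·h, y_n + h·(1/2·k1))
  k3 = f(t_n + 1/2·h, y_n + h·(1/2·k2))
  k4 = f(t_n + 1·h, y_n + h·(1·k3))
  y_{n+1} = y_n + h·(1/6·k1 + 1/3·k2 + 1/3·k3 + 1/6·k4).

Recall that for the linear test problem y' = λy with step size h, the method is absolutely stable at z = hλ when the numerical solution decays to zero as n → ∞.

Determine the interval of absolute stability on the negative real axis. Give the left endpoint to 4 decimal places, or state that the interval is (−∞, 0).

Test eqn y'=λy, z=hλ:
  order 4, 4-stage ⇒ R(z)=1+z+z^2/2+z^3/6+z^4/24
  (e.g. R(-0.48)=0.61898, |R|=0.61898)

Solve |R(x)|<1 on ℝ⁻.
x=-0.48: |R|=0.6190
|R(-3.04)|=1.4570 |R(-2.92)|=1.2228 |R(-1.22)|=0.3139
Bisect:
  x_lo=-3.0896 |R|=1.5646  x_hi=-0.3817 |R|=0.6828
  mid=-1.73566 |R|=0.27728 →hi
  mid=-2.41265 |R|=0.56894 →hi
  mid=-2.75115 |R|=0.94973 →hi
  mid=-2.92040 |R|=1.22355 →lo
  mid=-2.83577 |R|=1.07881 →lo
  mid=-2.79346 |R|=1.01238 →lo
  mid=-2.77230 |R|=0.98059 →hi
  mid=-2.78288 |R|=0.99637 →hi
  mid=-2.78817 |R|=1.00435 →lo
  mid=-2.78553 |R|=1.00035 →lo
  ...
  [-2.78536,-2.78520] ⇒ x*=-2.7853
So |R|<1 on (-2.7853, 0).

(-2.7853, 0).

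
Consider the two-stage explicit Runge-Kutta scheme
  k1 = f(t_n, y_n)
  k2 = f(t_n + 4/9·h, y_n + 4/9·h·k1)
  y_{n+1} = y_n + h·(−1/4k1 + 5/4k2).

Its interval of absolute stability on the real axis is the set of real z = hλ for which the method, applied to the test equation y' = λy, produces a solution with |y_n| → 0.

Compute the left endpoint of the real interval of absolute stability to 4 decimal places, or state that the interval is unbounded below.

Test eqn y'=λy, z=hλ:
  k1=λy_n ⇒ h·k1=z·y_n;  k2=λ(1+4/9z)y_n ⇒ h·k2=z(1+4/9z)y_n
  y_{n+1}/y_n = 1 − 1/4z + 5/4z(1+4/9z) = 1 + z + 5/9z²
  Hence R(z) = 1 + z + 5/9z².

Find x<0 with |R(x)|<1.
x=-0.91: |R|=0.5501
R=1: x+5/9x²=0 ⇒ x=−9/5=-1.8000; min R=1−1/(4·5/9)=0.5500>−1
Confirm numerically:
  x=-1.533: |R|=0.77260 <1
  x=-1.218: |R|=0.60618 <1
  x=-1.023: |R|=0.55841 <1
  x=-2.309: |R|=1.65293 >1
  x=-1.953: |R|=1.16601 >1
  x=-1.888: |R|=1.09230 >1
So |R|<1 on (-1.8000, 0).

left endpoint -1.8000.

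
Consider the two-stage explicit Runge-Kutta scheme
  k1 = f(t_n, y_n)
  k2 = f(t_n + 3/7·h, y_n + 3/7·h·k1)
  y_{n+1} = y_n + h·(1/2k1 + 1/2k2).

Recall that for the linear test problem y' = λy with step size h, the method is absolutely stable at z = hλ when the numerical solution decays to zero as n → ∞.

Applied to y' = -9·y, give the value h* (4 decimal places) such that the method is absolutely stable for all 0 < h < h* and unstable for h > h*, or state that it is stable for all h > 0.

Test eqn y'=λy, z=hλ:
  k1=λy_n ⇒ h·k1=z·y_n;  k2=λ(1+3/7z)y_n ⇒ h·k2=z(1+3/7z)y_n
  y_{n+1}/y_n = 1 + 1/2z + 1/2z(1+3/7z) = 1 + z + 3/14z²
  ⇒ R(z) = 1 + z + 3/14z².

Find x<0 with |R(x)|<1.
x=-1.46: |R|=0.0032
R=1: x+3/14x²=0 ⇒ x=−14/3=-4.6667; min R=1−1/(4·3/14)=-0.1667>−1
Confirm numerically:
  x=-3.559: |R|=0.15525 <1
  x=-2.249: |R|=0.16514 <1
  x=-2.194: |R|=0.16251 <1
  x=-2.067: |R|=0.15147 <1
  x=-4.997: |R|=1.35372 >1
  x=-4.741: |R|=1.07552 >1
So |R|<1 on (-4.6667, 0).

(-4.6667,0); λ=-9 ⇒ h* = (14/3)/9 = 0.5185.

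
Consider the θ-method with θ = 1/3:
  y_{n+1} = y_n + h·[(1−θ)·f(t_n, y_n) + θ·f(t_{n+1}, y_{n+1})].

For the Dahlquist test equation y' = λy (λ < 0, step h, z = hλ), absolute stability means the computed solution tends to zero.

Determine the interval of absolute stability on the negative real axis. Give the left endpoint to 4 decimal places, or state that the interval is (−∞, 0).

(-6.0000, 0).

Set f=λy, z=hλ:
  y_{n+1} = y_n + z·[2/3·y_n + 1/3·y_{n+1}] ⇒ (1 − 1/3z)y_{n+1} = (1 + 2/3z)y_n
  so R(z) = (1 + 2/3z)/(1 − 1/3z).

Solve |R(x)|<1 on ℝ⁻.
x=-0.33: |R|=0.7027
R=−1: 1+2/3x = −1+1/3x ⇒ -1/3x=2 ⇒ x=2/(-1/3)=-6.0000
Confirm numerically:
  x=-5.119: |R|=0.89149 <1
  x=-4.912: |R|=0.86249 <1
  x=-2.823: |R|=0.45440 <1
  x=-6.599: |R|=1.06240 >1
  x=-6.490: |R|=1.05163 >1
  x=-6.026: |R|=1.00288 >1
So |R|<1 on (-6.0000, 0).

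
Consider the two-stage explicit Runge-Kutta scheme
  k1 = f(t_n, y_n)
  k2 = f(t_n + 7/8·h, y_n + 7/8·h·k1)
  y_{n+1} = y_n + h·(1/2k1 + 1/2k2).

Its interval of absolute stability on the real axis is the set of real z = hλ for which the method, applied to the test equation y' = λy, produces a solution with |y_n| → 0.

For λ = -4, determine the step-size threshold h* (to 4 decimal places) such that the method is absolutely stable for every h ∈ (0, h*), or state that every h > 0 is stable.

Set f=λy, z=hλ:
  k1=λy_n ⇒ h·k1=z·y_n;  k2=λ(1+7/8z)y_n ⇒ h·k2=z(1+7/8z)y_n
  y_{n+1}/y_n = 1 + 1/2z + 1/2z(1+7/8z) = 1 + z + 7/16z²
  Hence R(z) = 1 + z + 7/16z².

Find x<0 with |R(x)|<1.
x=-0.77: |R|=0.4894
R=1: x+7/16x²=0 ⇒ x=−16/7=-2.2857; min R=1−1/(4·7/16)=0.4286>−1
Confirm numerically:
  x=-1.536: |R|=0.49619 <1
  x=-1.196: |R|=0.42981 <1
  x=-1.125: |R|=0.42871 <1
  x=-1.103: |R|=0.42927 <1
  x=-2.498: |R|=1.23200 >1
  x=-2.432: |R|=1.15565 >1
So |R|<1 on (-2.2857, 0).

(-2.2857,0); λ=-4 ⇒ h* = (16/7)/4 = 0.5714.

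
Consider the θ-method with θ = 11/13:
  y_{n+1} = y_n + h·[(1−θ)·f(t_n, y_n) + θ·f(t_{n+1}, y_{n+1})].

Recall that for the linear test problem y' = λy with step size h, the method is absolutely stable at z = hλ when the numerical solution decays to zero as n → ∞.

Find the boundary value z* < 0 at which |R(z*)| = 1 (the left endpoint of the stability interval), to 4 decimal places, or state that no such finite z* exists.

Set f=λy, z=hλ:
  y_{n+1} = y_n + z·[2/13·y_n + 11/13·y_{n+1}] ⇒ (1 − 11/13z)y_{n+1} = (1 + 2/13z)y_n
  Hence R(z) = (1 + 2/13z)/(1 − 11/13z).

Find x<0 with |R(x)|<1.
x=-0.62: |R|=0.5933
x=-2: |R|=0.2571
x=-10: |R|=0.0569
x=-100: |R|=0.1680
θ=11/13≥1/2 ⇒ |1+2/13x|<|1−11/13x| ∀x<0 ⇒ unbounded interval.

unbounded; (−∞, 0).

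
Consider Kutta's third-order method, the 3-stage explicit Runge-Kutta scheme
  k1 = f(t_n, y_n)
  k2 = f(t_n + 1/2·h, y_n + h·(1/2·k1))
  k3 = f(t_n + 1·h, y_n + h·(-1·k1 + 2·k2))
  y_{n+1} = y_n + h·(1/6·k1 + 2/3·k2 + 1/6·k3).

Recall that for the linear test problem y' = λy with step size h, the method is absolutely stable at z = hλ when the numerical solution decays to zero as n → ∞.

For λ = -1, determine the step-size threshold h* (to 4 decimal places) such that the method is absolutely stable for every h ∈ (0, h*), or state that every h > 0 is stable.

Test eqn y'=λy, z=hλ:
  order 3, 3-stage ⇒ R(z)=1+z+z^2/2+z^3/6
  (e.g. R(-0.79)=0.43988, |R|=0.43988)

Boundary: |R(x)|=1, x<0.
x=-0.79: |R|=0.4399
|R(-2.69)|=1.3161 |R(-2.56)|=1.0794 |R(-2.43)|=0.8690
Bisect:
  x_lo=-3.3346 |R|=2.9547  x_hi=-0.0824 |R|=0.9209
  mid=-1.70847 |R|=0.08017 →hi
  mid=-2.52153 |R|=1.01450 →lo
  mid=-2.11500 |R|=0.45520 →hi
  mid=-2.31827 |R|=0.70762 →hi
  mid=-2.41990 |R|=0.85373 →hi
  mid=-2.47071 |R|=0.93222 →hi
  mid=-2.49612 |R|=0.97288 →hi
  mid=-2.50883 |R|=0.99357 →hi
  mid=-2.51518 |R|=1.00400 →lo
  mid=-2.51200 |R|=0.99878 →hi
  ...
  [-2.51280,-2.51260] ⇒ x*=-2.5127
So |R|<1 on (-2.5127, 0).

(-2.5127,0); λ=-1 ⇒ h* = 2.5127.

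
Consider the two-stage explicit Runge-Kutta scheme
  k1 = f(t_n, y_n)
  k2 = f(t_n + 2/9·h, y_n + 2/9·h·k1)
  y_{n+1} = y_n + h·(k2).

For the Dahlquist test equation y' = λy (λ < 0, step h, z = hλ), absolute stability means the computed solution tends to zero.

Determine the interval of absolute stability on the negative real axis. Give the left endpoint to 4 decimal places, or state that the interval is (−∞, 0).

z∈(-4.5000,0).

On y'=λy, z=hλ:
  k1=λy_n ⇒ h·k1=z·y_n;  k2=λ(1+2/9z)y_n ⇒ h·k2=z(1+2/9z)y_n
  y_{n+1}/y_n = 1 + z(1+2/9z) = 1 + z + 2/9z²
  Hence R(z) = 1 + z + 2/9z².

Need |R(x)|<1, x<0.
x=-1.2: |R|=0.1200
R=1: x+2/9x²=0 ⇒ x=−9/2=-4.5000; min R=1−1/(4·2/9)=-0.1250>−1
Confirm numerically:
  x=-4.272: |R|=0.78355 <1
  x=-4.246: |R|=0.76034 <1
  x=-3.469: |R|=0.20521 <1
  x=-5.065: |R|=1.63594 >1
  x=-4.825: |R|=1.34847 >1
Interval (-4.5000, 0).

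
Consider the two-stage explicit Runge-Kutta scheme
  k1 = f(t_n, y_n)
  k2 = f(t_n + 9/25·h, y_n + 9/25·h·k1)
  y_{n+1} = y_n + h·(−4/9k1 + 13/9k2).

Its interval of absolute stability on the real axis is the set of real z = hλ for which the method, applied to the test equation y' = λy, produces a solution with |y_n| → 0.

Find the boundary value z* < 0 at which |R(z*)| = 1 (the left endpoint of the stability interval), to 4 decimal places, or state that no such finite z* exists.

z* = -1.9231.

On y'=λy, z=hλ:
  k1=λy_n ⇒ h·k1=z·y_n;  k2=λ(1+9/25z)y_n ⇒ h·k2=z(1+9/25z)y_n
  y_{n+1}/y_n = 1 − 4/9z + 13/9z(1+9/25z) = 1 + z + 13/25z²
  so R(z) = 1 + z + 13/25z².

Boundary: |R(x)|=1, x<0.
x=-1.66: |R|=0.7729
R=1: x+13/25x²=0 ⇒ x=−25/13=-1.9231; min R=1−1/(4·13/25)=0.5192>−1
Confirm numerically:
  x=-1.626: |R|=0.74882 <1
  x=-1.485: |R|=0.66172 <1
  x=-1.105: |R|=0.52993 <1
  x=-2.310: |R|=1.46477 >1
  x=-2.173: |R|=1.28240 >1
  x=-2.076: |R|=1.16508 >1
So |R|<1 on (-1.9231, 0).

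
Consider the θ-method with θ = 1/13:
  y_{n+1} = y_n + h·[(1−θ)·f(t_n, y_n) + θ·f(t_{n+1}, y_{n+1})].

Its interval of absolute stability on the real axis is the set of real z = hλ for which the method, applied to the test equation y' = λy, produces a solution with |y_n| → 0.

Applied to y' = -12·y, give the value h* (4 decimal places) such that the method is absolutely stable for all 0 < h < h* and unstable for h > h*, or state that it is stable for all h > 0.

(-2.3636,0); λ=-12 ⇒ h* = (26/11)/12 = 0.1970.

On y'=λy, z=hλ:
  y_{n+1} = y_n + z·[12/13·y_n + 1/13·y_{n+1}] ⇒ (1 − 1/13z)y_{n+1} = (1 + 12/13z)y_n
  ⇒ R(z) = (1 + 12/13z)/(1 − 1/13z).

Solve |R(x)|<1 on ℝ⁻.
x=-1.5: |R|=0.3448
R=−1: 1+12/13x = −1+1/13x ⇒ -11/13x=2 ⇒ x=2/(-11/13)=-2.3636
Confirm numerically:
  x=-1.959: |R|=0.70245 <1
  x=-1.452: |R|=0.30612 <1
  x=-1.099: |R|=0.01333 <1
  x=-2.946: |R|=1.40173 >1
  x=-2.845: |R|=1.33417 >1
So |R|<1 on (-2.3636, 0).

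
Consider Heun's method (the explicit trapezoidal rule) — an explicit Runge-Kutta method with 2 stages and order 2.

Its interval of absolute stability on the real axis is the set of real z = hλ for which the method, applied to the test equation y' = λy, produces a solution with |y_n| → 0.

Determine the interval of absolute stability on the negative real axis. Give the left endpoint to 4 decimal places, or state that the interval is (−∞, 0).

z∈(-2.0000,0).

Test eqn y'=λy, z=hλ:
  order 2, 2-stage ⇒ R(z)=1+z+z^2/2
  (e.g. R(-0.99)=0.50005, |R|=0.50005)

Find x<0 with |R(x)|<1.
x=-0.99: |R|=0.5000
|R(-1.94)|=0.9418 |R(-1.56)|=0.6568 |R(-1.54)|=0.6458
Bisect:
  x_lo=-2.3137 |R|=1.3629  x_hi=-0.2558 |R|=0.7769
  mid=-1.28474 |R|=0.54054 →hi
  mid=-1.79922 |R|=0.81938 →hi
  mid=-2.05647 |R|=1.05806 →lo
  mid=-1.92785 |R|=0.93045 →hi
  mid=-1.99216 |R|=0.99219 →hi
  mid=-2.02431 |R|=1.02461 →lo
  mid=-2.00823 |R|=1.00827 →lo
  mid=-2.00019 |R|=1.00019 →lo
  ...
  [-2.00007,-1.99994] ⇒ x*=-2.0000
Stable set (-2.0000, 0).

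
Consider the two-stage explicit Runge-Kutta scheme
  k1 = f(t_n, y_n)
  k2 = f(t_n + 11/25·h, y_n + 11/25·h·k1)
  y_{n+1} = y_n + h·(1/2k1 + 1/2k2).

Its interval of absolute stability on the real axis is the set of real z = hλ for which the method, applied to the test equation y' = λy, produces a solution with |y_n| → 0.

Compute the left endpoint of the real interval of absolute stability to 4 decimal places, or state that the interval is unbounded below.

z* = -4.5455.

On y'=λy, z=hλ:
  k1=λy_n ⇒ h·k1=z·y_n;  k2=λ(1+11/25z)y_n ⇒ h·k2=z(1+11/25z)y_n
  y_{n+1}/y_n = 1 + 1/2z + 1/2z(1+11/25z) = 1 + z + 11/50z²
  R(z) = 1 + z + 11/50z².

Find x<0 with |R(x)|<1.
x=-1.43: |R|=0.0199
R=1: x+11/50x²=0 ⇒ x=−50/11=-4.5455; min R=1−1/(4·11/50)=-0.1364>−1
Confirm numerically:
  x=-4.009: |R|=0.52686 <1
  x=-3.802: |R|=0.37814 <1
  x=-2.309: |R|=0.13607 <1
  x=-1.942: |R|=0.11230 <1
  x=-5.077: |R|=1.59370 >1
  x=-4.882: |R|=1.36146 >1
So |R|<1 on (-4.5455, 0).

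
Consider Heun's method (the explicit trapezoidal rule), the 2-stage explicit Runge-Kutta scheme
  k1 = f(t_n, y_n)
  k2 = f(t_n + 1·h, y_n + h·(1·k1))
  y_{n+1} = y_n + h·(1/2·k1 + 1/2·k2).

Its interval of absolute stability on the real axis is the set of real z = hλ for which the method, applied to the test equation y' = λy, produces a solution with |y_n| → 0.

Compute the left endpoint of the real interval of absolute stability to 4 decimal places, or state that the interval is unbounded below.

left endpoint -2.0000.

With y'=λy (z=hλ):
  order 2, 2-stage ⇒ R(z)=1+z+z^2/2
  (e.g. R(-0.86)=0.50980, |R|=0.50980)

Solve |R(x)|<1 on ℝ⁻.
x=-0.86: |R|=0.5098
|R(-1.81)|=0.8281 |R(-1.62)|=0.6922 |R(-0.69)|=0.5481
Bisect:
  x_lo=-2.5159 |R|=1.6490  x_hi=-0.1319 |R|=0.8768
  mid=-1.32388 |R|=0.55245 →hi
  mid=-1.91988 |R|=0.92309 →hi
  mid=-2.21788 |R|=1.24162 →lo
  mid=-2.06888 |R|=1.07125 →lo
  mid=-1.99438 |R|=0.99440 →hi
  mid=-2.03163 |R|=1.03213 →lo
  mid=-2.01301 |R|=1.01309 →lo
  mid=-2.00369 |R|=1.00370 →lo
  ...
  [-2.00006,-1.99991] ⇒ x*=-2.0000
Interval (-2.0000, 0).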